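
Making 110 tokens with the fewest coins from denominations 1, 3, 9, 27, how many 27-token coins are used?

Greedy: take as many of the largest coin as possible, then repeat with the remainder.
110 − 4×27→2 − 2×1→0
Count of 27: 4

4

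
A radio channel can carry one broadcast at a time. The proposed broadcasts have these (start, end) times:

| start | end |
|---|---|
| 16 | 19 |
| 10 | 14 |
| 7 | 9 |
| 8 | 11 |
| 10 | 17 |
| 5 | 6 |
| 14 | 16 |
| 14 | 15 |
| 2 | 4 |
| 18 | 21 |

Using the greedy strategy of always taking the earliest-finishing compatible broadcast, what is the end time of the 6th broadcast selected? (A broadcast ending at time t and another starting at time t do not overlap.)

19

By end time: (2,4), (5,6), (7,9), (8,11), (10,14), (14,15), (14,16), (10,17), (16,19), (18,21).
Pick (2,4); next start ≥ 4 → (5,6); next start ≥ 6 → (7,9); next start ≥ 9 → (10,14); next start ≥ 14 → (14,15); next start ≥ 15 → (16,19).
Selected: (2,4) (5,6) (7,9) (10,14) (14,15) (16,19)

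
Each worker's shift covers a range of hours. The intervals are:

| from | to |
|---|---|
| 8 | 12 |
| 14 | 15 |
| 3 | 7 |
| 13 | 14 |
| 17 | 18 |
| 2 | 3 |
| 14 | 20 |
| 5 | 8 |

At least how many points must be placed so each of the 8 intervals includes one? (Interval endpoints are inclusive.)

Process intervals by earliest right end; each time one isn't hit yet, stab at its right endpoint.
Sorted: [2,3] [3,7] [5,8] [8,12] [13,14] [14,15] [17,18] [14,20]
{[2,3],[3,7]} hit by 3; {[5,8],[8,12]} hit by 8; {[13,14],[14,15]} hit by 14; {[17,18],[14,20]} hit by 18.
Points: 3, 8, 14, 18 (4 total).

4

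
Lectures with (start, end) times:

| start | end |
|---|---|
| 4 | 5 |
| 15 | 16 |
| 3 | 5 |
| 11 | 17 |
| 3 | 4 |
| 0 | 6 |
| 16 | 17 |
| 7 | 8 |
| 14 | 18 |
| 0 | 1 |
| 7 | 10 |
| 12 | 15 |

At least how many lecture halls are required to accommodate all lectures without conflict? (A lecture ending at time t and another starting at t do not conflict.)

Events (time:±→running): 0:+→1 0:+→2 1:-→1 3:+→2 3:+→3 … peak 3.

3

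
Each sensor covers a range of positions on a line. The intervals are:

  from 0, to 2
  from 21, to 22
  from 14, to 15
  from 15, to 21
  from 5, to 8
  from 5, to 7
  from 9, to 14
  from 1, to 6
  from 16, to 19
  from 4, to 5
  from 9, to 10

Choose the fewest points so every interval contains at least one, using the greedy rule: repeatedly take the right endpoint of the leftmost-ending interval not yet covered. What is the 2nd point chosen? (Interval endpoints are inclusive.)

Sort by right endpoint; whenever an interval is uncovered, place a point at its right end.
By right end: [0,2]  [4,5]  [1,6]  [5,7]  [5,8]  [9,10]  [9,14]  [14,15]  [16,19]  [15,21]  [21,22]
[0,2] uncovered → point at 2; [4,5] uncovered → point at 5; [9,10] uncovered → point at 10; [14,15] uncovered → point at 15; [16,19] uncovered → point at 19; [21,22] uncovered → point at 22.
Points: 2, 5, 10, 15, 19, 22 (6 total).

5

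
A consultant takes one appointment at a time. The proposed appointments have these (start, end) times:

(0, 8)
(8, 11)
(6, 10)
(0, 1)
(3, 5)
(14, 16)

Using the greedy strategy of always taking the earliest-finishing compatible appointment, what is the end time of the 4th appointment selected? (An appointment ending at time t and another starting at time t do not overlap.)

Order by finish time; keep every interval that doesn't clash with the previous kept one.
Sorted by end: (0,1)  (3,5)  (0,8)  (6,10)  (8,11)  (14,16)
take (0,1); take (3,5); take (6,10); take (14,16).
Selected: (0,1) (3,5) (6,10) (14,16)

16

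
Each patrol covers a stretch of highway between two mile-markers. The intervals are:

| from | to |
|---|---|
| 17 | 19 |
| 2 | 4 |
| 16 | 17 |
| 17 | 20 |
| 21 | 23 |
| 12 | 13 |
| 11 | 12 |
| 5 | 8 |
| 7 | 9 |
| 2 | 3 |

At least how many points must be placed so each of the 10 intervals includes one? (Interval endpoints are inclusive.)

Sorted: [2,3] [2,4] [5,8] [7,9] [11,12] [12,13] [16,17] [17,19] [17,20] [21,23]
{[2,3],[2,4]} hit by 3; {[5,8],[7,9]} hit by 8; {[11,12],[12,13]} hit by 12; {[16,17],[17,19],[17,20]} hit by 17; {[21,23]} hit by 23.
Points: 3, 8, 12, 17, 23 (5 total).

5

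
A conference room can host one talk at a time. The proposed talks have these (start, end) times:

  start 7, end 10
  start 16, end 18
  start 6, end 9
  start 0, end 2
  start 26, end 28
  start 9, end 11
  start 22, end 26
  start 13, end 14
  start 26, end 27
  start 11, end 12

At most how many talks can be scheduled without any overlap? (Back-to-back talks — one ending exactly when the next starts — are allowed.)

8

Sort by end time and greedily take each interval whose start is ≥ the last chosen end.
By end time: (0,2), (6,9), (7,10), (9,11), (11,12), (13,14), (16,18), (22,26), (26,27), (26,28).
Pick (0,2); next start ≥ 2 → (6,9); next start ≥ 9 → (9,11); next start ≥ 11 → (11,12); next start ≥ 12 → (13,14); next start ≥ 14 → (16,18); next start ≥ 18 → (22,26); next start ≥ 26 → (26,27).
Selected 8 talks.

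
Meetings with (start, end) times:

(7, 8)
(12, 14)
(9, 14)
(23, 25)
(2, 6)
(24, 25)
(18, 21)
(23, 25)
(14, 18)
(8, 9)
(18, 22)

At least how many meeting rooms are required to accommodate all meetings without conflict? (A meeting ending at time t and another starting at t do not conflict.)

3

Count concurrent intervals with a sweep; the peak is the room count.
Events (time:±→running): 2:+→1 6:-→0 7:+→1 8:-→0 8:+→1 9:-→0 9:+→1 12:+→2 14:-→1 14:-→0 14:+→1 18:-→0 18:+→1 18:+→2 21:-→1 22:-→0 23:+→1 23:+→2 24:+→3 … peak 3.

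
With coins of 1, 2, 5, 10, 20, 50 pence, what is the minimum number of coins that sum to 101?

3

101 = 2×50 + 1×1
Total coins = 2 + 1 = 3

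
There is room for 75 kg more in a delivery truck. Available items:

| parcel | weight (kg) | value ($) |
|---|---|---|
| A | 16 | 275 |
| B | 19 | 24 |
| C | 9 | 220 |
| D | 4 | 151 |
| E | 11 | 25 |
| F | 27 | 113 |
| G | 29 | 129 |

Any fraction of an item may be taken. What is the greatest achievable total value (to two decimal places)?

846.15

Greedy by value/weight ratio, highest first.
Order: D (151/4=37.75) > C (220/9=24.44) > A (275/16=17.19) > G (129/29=4.45) > F (113/27=4.19) > E (25/11=2.27) > B (24/19=1.26)
Fill: take D (4 @ 151) → take C (9 @ 220) → take A (16 @ 275) → take G (29 @ 129) → take 17/27 of F → 71.15; 75/75 used.
Total value = 846.15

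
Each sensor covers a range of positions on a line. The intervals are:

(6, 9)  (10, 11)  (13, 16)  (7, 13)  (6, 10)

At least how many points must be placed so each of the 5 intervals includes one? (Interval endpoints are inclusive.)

Process intervals by earliest right end; each time one isn't hit yet, stab at its right endpoint.
By right end: [6,9]  [6,10]  [10,11]  [7,13]  [13,16]
[6,9] uncovered → point at 9; [10,11] uncovered → point at 11; [13,16] uncovered → point at 16.
Points: 9, 11, 16 (3 total).

3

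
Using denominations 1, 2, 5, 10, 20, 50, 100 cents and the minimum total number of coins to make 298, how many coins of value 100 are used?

2

Use the largest denomination that fits, subtract, and repeat.
298 = 2×100 + 1×50 + 2×20 + 1×5 + 1×2 + 1×1
Count of 100: 2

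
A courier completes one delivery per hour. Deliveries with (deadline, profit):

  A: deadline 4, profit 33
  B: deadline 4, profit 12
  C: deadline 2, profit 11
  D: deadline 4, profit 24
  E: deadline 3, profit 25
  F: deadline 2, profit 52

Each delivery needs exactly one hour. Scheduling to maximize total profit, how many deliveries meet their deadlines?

4

Profit order: F=52 A=33 E=25 D=24 B=12 C=11
Assign: F→slot 2, A→slot 4, E→slot 3, D→slot 1, B skipped, C skipped.
Slots: [1:D] [2:F] [3:E] [4:A]
4 of 6 scheduled.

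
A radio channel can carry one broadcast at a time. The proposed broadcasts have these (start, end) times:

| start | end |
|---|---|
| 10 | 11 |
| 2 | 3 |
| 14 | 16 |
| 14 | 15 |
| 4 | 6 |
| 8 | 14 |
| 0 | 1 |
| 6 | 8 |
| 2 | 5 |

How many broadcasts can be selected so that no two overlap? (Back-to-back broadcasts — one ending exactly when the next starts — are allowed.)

By end time: (0,1), (2,3), (2,5), (4,6), (6,8), (10,11), (8,14), (14,15), (14,16).
Pick (0,1); next start ≥ 1 → (2,3); next start ≥ 3 → (4,6); next start ≥ 6 → (6,8); next start ≥ 8 → (10,11); next start ≥ 11 → (14,15).
Selected 6 broadcasts.

6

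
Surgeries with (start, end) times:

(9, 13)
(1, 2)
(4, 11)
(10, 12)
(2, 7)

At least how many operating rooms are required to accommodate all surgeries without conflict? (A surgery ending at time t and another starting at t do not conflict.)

3

Count concurrent intervals with a sweep; the peak is the room count.
Events (time:±→running): 1:+→1 2:-→0 2:+→1 4:+→2 7:-→1 9:+→2 10:+→3 … peak 3.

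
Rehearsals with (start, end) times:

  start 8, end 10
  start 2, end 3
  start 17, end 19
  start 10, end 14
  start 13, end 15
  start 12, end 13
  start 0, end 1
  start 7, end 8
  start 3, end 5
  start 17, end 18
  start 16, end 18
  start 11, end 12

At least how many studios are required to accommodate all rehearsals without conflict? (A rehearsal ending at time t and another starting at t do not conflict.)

3

The answer is the maximum number of intervals overlapping at any instant.
Events (time:±→running): 0:+→1 1:-→0 2:+→1 3:-→0 3:+→1 5:-→0 7:+→1 8:-→0 8:+→1 10:-→0 10:+→1 11:+→2 12:-→1 12:+→2 13:-→1 13:+→2 14:-→1 15:-→0 16:+→1 17:+→2 17:+→3 … peak 3.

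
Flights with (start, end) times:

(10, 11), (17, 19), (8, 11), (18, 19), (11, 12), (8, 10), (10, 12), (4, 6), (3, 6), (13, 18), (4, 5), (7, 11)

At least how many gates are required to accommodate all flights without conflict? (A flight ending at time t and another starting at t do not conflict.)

4

starts: [3, 4, 4, 7, 8, 8, 10, 10, 11, 13, 17, 18]
ends:   [5, 6, 6, 10, 11, 11, 11, 12, 12, 18, 19, 19]
s3→1 s4→2 s4→3 e5→2 e6→1 e6→0 s7→1 s8→2 s8→3 e10→2 s10→3 s10→4  — peak 4.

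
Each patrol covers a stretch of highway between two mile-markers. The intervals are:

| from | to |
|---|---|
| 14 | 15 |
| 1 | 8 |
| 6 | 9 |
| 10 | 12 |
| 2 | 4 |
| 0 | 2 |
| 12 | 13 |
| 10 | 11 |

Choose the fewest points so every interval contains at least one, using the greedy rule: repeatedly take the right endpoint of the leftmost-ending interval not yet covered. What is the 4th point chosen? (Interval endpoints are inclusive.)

13

Process intervals by earliest right end; each time one isn't hit yet, stab at its right endpoint.
Sorted: [0,2] [2,4] [1,8] [6,9] [10,11] [10,12] [12,13] [14,15]
{[0,2],[2,4],[1,8]} hit by 2; {[6,9]} hit by 9; {[10,11],[10,12]} hit by 11; {[12,13]} hit by 13; {[14,15]} hit by 15.
Points: 2, 9, 11, 13, 15 (5 total).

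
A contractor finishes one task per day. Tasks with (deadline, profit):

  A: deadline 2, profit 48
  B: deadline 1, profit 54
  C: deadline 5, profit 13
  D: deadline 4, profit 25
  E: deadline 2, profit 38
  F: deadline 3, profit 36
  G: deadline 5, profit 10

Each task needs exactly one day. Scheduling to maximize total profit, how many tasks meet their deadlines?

5

Profit order: B=54 A=48 E=38 F=36 D=25 C=13 G=10
Assign: B→slot 1, A→slot 2, E skipped, F→slot 3, D→slot 4, C→slot 5, G skipped.
Slots: [1:B] [2:A] [3:F] [4:D] [5:C]
5 of 7 scheduled.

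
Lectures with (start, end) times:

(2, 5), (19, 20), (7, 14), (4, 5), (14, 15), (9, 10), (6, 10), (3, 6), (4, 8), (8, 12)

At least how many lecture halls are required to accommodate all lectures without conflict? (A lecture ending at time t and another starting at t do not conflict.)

4

Count concurrent intervals with a sweep; the peak is the room count.
starts: [2, 3, 4, 4, 6, 7, 8, 9, 14, 19]
ends:   [5, 5, 6, 8, 10, 10, 12, 14, 15, 20]
s2→1 s3→2 s4→3 s4→4  — peak 4.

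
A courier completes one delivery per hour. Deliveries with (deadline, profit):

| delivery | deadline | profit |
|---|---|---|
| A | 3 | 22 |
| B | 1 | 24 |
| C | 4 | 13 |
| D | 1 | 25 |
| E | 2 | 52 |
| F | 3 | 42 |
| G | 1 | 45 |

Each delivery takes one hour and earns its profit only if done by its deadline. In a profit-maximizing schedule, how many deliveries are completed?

4

Profit order: E=52 G=45 F=42 D=25 B=24 A=22 C=13
Assign: E→slot 2, G→slot 1, F→slot 3, D skipped, B skipped, A skipped, C→slot 4.
Slots: [1:G] [2:E] [3:F] [4:C]
4 of 7 scheduled.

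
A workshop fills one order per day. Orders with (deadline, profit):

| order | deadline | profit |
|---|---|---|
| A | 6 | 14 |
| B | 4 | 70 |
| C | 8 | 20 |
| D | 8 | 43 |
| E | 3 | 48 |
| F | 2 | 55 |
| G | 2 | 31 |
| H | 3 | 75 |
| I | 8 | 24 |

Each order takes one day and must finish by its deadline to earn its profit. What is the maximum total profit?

349

By profit: H(d3,75), B(d4,70), F(d2,55), E(d3,48), D(d8,43), G(d2,31), I(d8,24), C(d8,20), A(d6,14)
H→slot 3; B→slot 4; F→slot 2; E→slot 1; D→slot 8; G skipped; I→slot 7; C→slot 6; A→slot 5.
Profit = 48 + 55 + 75 + 70 + 14 + 20 + 24 + 43 = 349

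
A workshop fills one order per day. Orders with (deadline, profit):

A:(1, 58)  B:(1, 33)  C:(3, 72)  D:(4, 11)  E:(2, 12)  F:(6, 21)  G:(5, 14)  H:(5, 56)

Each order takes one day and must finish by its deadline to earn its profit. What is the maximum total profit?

233

Take jobs in profit order; each goes to the latest open slot no later than its deadline.
By profit: C(d3,72), A(d1,58), H(d5,56), B(d1,33), F(d6,21), G(d5,14), E(d2,12), D(d4,11)
C→slot 3; A→slot 1; H→slot 5; B skipped; F→slot 6; G→slot 4; E→slot 2; D skipped.
Profit = 58 + 12 + 72 + 14 + 56 + 21 = 233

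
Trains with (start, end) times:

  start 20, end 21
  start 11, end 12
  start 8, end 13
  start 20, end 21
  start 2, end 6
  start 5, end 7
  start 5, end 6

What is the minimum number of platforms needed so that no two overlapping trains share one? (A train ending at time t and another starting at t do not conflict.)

Events (time:±→running): 2:+→1 5:+→2 5:+→3 … peak 3.

3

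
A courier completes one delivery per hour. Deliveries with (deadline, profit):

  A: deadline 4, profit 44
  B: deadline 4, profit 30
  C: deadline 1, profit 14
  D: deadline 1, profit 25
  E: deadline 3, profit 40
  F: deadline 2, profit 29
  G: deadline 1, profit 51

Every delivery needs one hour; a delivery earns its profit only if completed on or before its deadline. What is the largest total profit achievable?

Take jobs in profit order; each goes to the latest open slot no later than its deadline.
Profit order: G=51 A=44 E=40 B=30 F=29 D=25 C=14
Assign: G→slot 1, A→slot 4, E→slot 3, B→slot 2, F skipped, D skipped, C skipped.
Slots: [1:G] [2:B] [3:E] [4:A]
Profit = 51 + 30 + 40 + 44 = 165

165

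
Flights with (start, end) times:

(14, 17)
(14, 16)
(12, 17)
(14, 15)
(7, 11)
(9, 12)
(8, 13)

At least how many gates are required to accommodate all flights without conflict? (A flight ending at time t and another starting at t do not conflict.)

Count concurrent intervals with a sweep; the peak is the room count.
Events (time:±→running): 7:+→1 8:+→2 9:+→3 11:-→2 12:-→1 12:+→2 13:-→1 14:+→2 14:+→3 14:+→4 … peak 4.

4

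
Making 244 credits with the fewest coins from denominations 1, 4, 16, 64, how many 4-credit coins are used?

1

244 = 3×64 + 3×16 + 1×4
Count of 4: 1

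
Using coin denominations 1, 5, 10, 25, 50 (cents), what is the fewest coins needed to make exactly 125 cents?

3

125 = 2×50 + 1×25
Total coins = 2 + 1 = 3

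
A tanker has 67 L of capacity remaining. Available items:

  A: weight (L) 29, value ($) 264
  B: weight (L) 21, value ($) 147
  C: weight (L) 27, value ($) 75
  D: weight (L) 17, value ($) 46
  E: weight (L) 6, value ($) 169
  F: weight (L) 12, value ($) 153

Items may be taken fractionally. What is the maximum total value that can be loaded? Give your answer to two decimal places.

726.00

Ratios (sorted): E 28.17, F 12.75, A 9.10, B 7.00, C 2.78, D 2.71
take E (6 @ 169); take F (12 @ 153); take A (29 @ 264); take 20/21 of B → 140.00. Capacity used 67/67.
Total value = 726.00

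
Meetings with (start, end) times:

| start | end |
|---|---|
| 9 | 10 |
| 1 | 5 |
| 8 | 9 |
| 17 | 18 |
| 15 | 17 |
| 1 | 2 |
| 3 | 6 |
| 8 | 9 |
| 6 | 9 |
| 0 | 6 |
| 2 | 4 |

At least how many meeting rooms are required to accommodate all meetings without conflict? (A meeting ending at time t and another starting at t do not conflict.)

4

The answer is the maximum number of intervals overlapping at any instant.
starts: [0, 1, 1, 2, 3, 6, 8, 8, 9, 15, 17]
ends:   [2, 4, 5, 6, 6, 9, 9, 9, 10, 17, 18]
s0→1 s1→2 s1→3 e2→2 s2→3 s3→4  — peak 4.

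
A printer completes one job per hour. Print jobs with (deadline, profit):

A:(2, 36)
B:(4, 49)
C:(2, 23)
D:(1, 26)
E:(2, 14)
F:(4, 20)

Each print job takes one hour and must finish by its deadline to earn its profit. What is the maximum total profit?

Profit order: B=49 A=36 D=26 C=23 F=20 E=14
Assign: B→slot 4, A→slot 2, D→slot 1, C skipped, F→slot 3, E skipped.
Slots: [1:D] [2:A] [3:F] [4:B]
Profit = 26 + 36 + 20 + 49 = 131

131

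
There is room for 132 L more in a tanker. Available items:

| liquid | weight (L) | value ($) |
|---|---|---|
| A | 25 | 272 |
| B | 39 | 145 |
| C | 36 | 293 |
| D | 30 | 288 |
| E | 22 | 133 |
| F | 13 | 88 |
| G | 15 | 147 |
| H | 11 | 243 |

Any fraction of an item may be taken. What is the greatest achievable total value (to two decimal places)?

1343.09

Greedy by value/weight ratio, highest first.
Ratios (sorted): H 22.09, A 10.88, G 9.80, D 9.60, C 8.14, F 6.77, E 6.05, B 3.72
take H (11 @ 243); take A (25 @ 272); take G (15 @ 147); take D (30 @ 288); take C (36 @ 293); take F (13 @ 88); take 2/22 of E → 12.09. Capacity used 132/132.
Total value = 1343.09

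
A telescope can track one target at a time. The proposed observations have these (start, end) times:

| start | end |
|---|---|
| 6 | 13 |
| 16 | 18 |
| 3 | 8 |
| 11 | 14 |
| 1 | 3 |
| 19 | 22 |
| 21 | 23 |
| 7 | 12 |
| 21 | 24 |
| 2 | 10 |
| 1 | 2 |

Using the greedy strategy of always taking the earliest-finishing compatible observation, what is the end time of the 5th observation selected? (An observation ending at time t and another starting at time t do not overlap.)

22

Sorted by end: (1,2)  (1,3)  (3,8)  (2,10)  (7,12)  (6,13)  (11,14)  (16,18)  (19,22)  (21,23)  (21,24)
take (1,2); skip (1,3); take (3,8); skip (2,10); skip (7,12); skip (6,13); take (11,14); take (16,18); take (19,22); skip (21,24).
Selected: (1,2) (3,8) (11,14) (16,18) (19,22)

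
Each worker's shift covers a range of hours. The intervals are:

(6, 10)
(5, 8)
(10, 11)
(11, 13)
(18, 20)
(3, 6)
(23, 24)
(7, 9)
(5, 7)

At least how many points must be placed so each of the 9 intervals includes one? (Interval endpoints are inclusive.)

5

Sort by right endpoint; whenever an interval is uncovered, place a point at its right end.
Sorted: [3,6] [5,7] [5,8] [7,9] [6,10] [10,11] [11,13] [18,20] [23,24]
{[3,6],[5,7],[5,8]} hit by 6; {[7,9],[6,10]} hit by 9; {[10,11],[11,13]} hit by 11; {[18,20]} hit by 20; {[23,24]} hit by 24.
Points: 6, 9, 11, 20, 24 (5 total).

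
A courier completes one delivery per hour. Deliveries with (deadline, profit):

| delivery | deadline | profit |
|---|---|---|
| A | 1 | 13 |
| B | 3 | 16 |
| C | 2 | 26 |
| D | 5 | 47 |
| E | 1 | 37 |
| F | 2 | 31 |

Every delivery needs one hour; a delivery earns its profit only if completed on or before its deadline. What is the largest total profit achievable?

Profit order: D=47 E=37 F=31 C=26 B=16 A=13
Assign: D→slot 5, E→slot 1, F→slot 2, C skipped, B→slot 3, A skipped.
Slots: [1:E] [2:F] [3:B] [5:D]
Profit = 37 + 31 + 16 + 47 = 131

131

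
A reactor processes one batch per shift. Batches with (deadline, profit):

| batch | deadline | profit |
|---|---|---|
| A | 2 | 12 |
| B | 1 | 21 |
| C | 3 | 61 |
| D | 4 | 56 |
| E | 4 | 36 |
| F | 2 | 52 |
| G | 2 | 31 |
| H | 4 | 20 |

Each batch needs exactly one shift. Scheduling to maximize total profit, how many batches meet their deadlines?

Sort by profit descending; place each in the latest free slot ≤ its deadline.
By profit: C(d3,61), D(d4,56), F(d2,52), E(d4,36), G(d2,31), B(d1,21), H(d4,20), A(d2,12)
C→slot 3; D→slot 4; F→slot 2; E→slot 1; G skipped; B skipped; H skipped; A skipped.
4 of 8 scheduled.

4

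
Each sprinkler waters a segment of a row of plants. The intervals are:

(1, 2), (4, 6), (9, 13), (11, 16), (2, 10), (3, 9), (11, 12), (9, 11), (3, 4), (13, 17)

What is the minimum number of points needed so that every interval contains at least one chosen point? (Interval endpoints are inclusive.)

4

Process intervals by earliest right end; each time one isn't hit yet, stab at its right endpoint.
By right end: [1,2]  [3,4]  [4,6]  [3,9]  [2,10]  [9,11]  [11,12]  [9,13]  [11,16]  [13,17]
[1,2] uncovered → point at 2; [3,4] uncovered → point at 4; [9,11] uncovered → point at 11; [13,17] uncovered → point at 17.
Points: 2, 4, 11, 17 (4 total).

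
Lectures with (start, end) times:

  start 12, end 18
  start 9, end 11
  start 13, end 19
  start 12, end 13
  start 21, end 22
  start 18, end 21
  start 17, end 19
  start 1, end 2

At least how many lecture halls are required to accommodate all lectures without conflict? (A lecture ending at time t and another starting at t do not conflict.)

starts: [1, 9, 12, 12, 13, 17, 18, 21]
ends:   [2, 11, 13, 18, 19, 19, 21, 22]
s1→1 e2→0 s9→1 e11→0 s12→1 s12→2 e13→1 s13→2 s17→3  — peak 3.

3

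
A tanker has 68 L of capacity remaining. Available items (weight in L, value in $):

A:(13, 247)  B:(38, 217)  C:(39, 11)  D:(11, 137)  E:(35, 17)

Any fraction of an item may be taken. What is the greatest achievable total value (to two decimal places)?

603.91

Ratios (sorted): A 19.00, D 12.45, B 5.71, E 0.49, C 0.28
take A (13 @ 247); take D (11 @ 137); take B (38 @ 217); take 6/35 of E → 2.91. Capacity used 68/68.
Total value = 603.91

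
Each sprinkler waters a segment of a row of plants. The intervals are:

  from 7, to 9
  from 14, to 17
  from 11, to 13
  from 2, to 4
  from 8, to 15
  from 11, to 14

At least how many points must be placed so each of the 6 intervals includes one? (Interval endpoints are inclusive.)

By right end: [2,4]  [7,9]  [11,13]  [11,14]  [8,15]  [14,17]
[2,4] uncovered → point at 4; [7,9] uncovered → point at 9; [11,13] uncovered → point at 13; [14,17] uncovered → point at 17.
Points: 4, 9, 13, 17 (4 total).

4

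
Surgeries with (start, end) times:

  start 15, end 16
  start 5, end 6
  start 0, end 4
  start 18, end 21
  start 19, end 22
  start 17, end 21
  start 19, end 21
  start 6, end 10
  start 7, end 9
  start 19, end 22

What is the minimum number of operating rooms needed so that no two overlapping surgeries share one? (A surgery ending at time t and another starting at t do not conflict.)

5

Count concurrent intervals with a sweep; the peak is the room count.
Events (time:±→running): 0:+→1 4:-→0 5:+→1 6:-→0 6:+→1 7:+→2 9:-→1 10:-→0 15:+→1 16:-→0 17:+→1 18:+→2 19:+→3 19:+→4 19:+→5 … peak 5.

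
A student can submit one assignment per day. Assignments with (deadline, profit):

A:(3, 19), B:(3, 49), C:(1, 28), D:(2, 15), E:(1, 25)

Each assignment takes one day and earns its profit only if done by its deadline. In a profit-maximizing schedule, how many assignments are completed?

3

By profit: B(d3,49), C(d1,28), E(d1,25), A(d3,19), D(d2,15)
B→slot 3; C→slot 1; E skipped; A→slot 2; D skipped.
3 of 5 scheduled.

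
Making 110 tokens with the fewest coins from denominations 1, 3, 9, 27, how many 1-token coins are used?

110 = 4×27 + 2×1
Count of 1: 2

2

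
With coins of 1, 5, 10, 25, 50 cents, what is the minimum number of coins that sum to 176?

5

176 = 3×50 + 1×25 + 1×1
Total coins = 3 + 1 + 1 = 5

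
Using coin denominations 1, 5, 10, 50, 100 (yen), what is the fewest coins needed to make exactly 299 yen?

12

Greedy: take as many of the largest coin as possible, then repeat with the remainder.
299 − 2×100→99 − 1×50→49 − 4×10→9 − 1×5→4 − 4×1→0
Total coins = 2 + 1 + 4 + 1 + 4 = 12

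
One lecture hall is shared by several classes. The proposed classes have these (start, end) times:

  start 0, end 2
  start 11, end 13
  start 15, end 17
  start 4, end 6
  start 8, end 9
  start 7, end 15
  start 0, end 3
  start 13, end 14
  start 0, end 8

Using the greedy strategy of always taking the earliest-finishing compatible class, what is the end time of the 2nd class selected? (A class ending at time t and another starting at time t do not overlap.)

6

Greedy by earliest finish: after sorting by end time, pick each interval compatible with the last pick.
By end time: (0,2), (0,3), (4,6), (0,8), (8,9), (11,13), (13,14), (7,15), (15,17).
Pick (0,2); next start ≥ 2 → (4,6); next start ≥ 6 → (8,9); next start ≥ 9 → (11,13); next start ≥ 13 → (13,14); next start ≥ 14 → (15,17).
Selected: (0,2) (4,6) (8,9) (11,13) (13,14) (15,17)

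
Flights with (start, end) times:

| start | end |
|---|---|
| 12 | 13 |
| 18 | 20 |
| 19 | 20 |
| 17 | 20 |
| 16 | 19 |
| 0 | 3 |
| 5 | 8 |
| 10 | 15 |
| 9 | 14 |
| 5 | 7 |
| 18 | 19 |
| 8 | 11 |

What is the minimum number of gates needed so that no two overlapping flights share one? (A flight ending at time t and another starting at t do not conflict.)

starts: [0, 5, 5, 8, 9, 10, 12, 16, 17, 18, 18, 19]
ends:   [3, 7, 8, 11, 13, 14, 15, 19, 19, 20, 20, 20]
s0→1 e3→0 s5→1 s5→2 e7→1 e8→0 s8→1 s9→2 s10→3 e11→2 s12→3 e13→2 e14→1 e15→0 s16→1 s17→2 s18→3 s18→4  — peak 4.

4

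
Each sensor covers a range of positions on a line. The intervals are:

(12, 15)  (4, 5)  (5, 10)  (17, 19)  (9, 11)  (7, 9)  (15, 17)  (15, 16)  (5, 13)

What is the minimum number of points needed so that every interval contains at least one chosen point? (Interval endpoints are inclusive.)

By right end: [4,5]  [7,9]  [5,10]  [9,11]  [5,13]  [12,15]  [15,16]  [15,17]  [17,19]
[4,5] uncovered → point at 5; [7,9] uncovered → point at 9; [12,15] uncovered → point at 15; [17,19] uncovered → point at 19.
Points: 5, 9, 15, 19 (4 total).

4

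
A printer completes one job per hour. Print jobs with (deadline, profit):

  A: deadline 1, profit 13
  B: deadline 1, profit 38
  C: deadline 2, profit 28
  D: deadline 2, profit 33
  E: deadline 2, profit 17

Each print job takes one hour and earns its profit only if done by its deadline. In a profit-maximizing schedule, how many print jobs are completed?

2

Sort by profit descending; place each in the latest free slot ≤ its deadline.
Profit order: B=38 D=33 C=28 E=17 A=13
Assign: B→slot 1, D→slot 2, C skipped, E skipped, A skipped.
Slots: [1:B] [2:D]
2 of 5 scheduled.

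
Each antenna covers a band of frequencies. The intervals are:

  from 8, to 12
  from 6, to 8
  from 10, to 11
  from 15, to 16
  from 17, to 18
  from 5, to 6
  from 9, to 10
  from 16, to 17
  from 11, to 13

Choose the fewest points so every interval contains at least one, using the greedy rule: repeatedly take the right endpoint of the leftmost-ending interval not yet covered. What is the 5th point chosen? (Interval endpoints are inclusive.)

Sort by right endpoint; whenever an interval is uncovered, place a point at its right end.
By right end: [5,6]  [6,8]  [9,10]  [10,11]  [8,12]  [11,13]  [15,16]  [16,17]  [17,18]
[5,6] uncovered → point at 6; [9,10] uncovered → point at 10; [11,13] uncovered → point at 13; [15,16] uncovered → point at 16; [17,18] uncovered → point at 18.
Points: 6, 10, 13, 16, 18 (5 total).

18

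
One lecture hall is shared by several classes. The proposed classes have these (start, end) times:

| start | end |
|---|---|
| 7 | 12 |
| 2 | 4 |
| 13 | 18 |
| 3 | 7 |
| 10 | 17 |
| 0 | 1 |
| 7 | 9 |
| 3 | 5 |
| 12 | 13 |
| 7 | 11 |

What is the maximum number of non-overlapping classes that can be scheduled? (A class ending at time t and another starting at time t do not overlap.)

5

Sort by end time and greedily take each interval whose start is ≥ the last chosen end.
Sorted by end: (0,1)  (2,4)  (3,5)  (3,7)  (7,9)  (7,11)  (7,12)  (12,13)  (10,17)  (13,18)
take (0,1); take (2,4); skip (3,5); skip (3,7); take (7,9); skip (7,11); skip (7,12); take (12,13); take (13,18).
Selected 5 classes.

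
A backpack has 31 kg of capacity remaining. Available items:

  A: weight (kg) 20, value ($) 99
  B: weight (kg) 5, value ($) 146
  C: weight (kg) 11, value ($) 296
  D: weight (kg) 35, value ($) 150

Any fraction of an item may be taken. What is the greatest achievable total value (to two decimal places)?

516.25

Greedy by value/weight ratio, highest first.
Ratios (sorted): B 29.20, C 26.91, A 4.95, D 4.29
take B (5 @ 146); take C (11 @ 296); take 15/20 of A → 74.25. Capacity used 31/31.
Total value = 516.25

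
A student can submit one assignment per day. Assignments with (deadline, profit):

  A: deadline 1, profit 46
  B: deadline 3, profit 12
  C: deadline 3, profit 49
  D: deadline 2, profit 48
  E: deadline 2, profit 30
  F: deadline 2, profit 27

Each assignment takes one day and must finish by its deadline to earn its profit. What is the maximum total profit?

Sort by profit descending; place each in the latest free slot ≤ its deadline.
Profit order: C=49 D=48 A=46 E=30 F=27 B=12
Assign: C→slot 3, D→slot 2, A→slot 1, E skipped, F skipped, B skipped.
Slots: [1:A] [2:D] [3:C]
Profit = 46 + 48 + 49 = 143

143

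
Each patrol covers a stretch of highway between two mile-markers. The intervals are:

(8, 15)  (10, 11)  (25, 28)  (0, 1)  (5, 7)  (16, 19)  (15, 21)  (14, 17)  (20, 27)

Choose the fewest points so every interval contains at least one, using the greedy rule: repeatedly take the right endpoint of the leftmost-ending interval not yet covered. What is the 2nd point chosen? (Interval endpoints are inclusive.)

Process intervals by earliest right end; each time one isn't hit yet, stab at its right endpoint.
By right end: [0,1]  [5,7]  [10,11]  [8,15]  [14,17]  [16,19]  [15,21]  [20,27]  [25,28]
[0,1] uncovered → point at 1; [5,7] uncovered → point at 7; [10,11] uncovered → point at 11; [14,17] uncovered → point at 17; [20,27] uncovered → point at 27.
Points: 1, 7, 11, 17, 27 (5 total).

7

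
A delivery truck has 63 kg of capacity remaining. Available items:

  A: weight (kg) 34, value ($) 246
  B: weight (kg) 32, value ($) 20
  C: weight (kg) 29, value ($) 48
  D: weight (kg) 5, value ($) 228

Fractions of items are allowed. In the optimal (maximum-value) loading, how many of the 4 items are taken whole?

2

Order: D (228/5=45.60) > A (246/34=7.24) > C (48/29=1.66) > B (20/32=0.62)
Fill: take D (5 @ 228) → take A (34 @ 246) → take 24/29 of C → 39.72; 63/63 used.
2 item(s) taken whole; one partial (take 24/29 of C).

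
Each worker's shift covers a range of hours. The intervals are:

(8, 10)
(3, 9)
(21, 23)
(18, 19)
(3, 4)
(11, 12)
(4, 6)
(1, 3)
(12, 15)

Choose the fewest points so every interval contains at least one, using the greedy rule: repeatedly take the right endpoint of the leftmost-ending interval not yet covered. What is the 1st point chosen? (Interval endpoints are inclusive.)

Sort by right endpoint; whenever an interval is uncovered, place a point at its right end.
By right end: [1,3]  [3,4]  [4,6]  [3,9]  [8,10]  [11,12]  [12,15]  [18,19]  [21,23]
[1,3] uncovered → point at 3; [4,6] uncovered → point at 6; [8,10] uncovered → point at 10; [11,12] uncovered → point at 12; [18,19] uncovered → point at 19; [21,23] uncovered → point at 23.
Points: 3, 6, 10, 12, 19, 23 (6 total).

3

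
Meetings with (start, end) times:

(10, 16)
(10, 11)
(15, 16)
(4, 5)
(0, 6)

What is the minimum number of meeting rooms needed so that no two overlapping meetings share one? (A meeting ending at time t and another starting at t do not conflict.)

2

The answer is the maximum number of intervals overlapping at any instant.
Events (time:±→running): 0:+→1 4:+→2 … peak 2.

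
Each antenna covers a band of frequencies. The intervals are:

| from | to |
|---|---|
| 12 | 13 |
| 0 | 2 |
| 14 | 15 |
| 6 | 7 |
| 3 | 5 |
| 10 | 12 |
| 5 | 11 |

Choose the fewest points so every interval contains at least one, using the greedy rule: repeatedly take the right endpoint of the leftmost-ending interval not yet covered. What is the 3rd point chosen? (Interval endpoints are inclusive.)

Process intervals by earliest right end; each time one isn't hit yet, stab at its right endpoint.
By right end: [0,2]  [3,5]  [6,7]  [5,11]  [10,12]  [12,13]  [14,15]
[0,2] uncovered → point at 2; [3,5] uncovered → point at 5; [6,7] uncovered → point at 7; [10,12] uncovered → point at 12; [14,15] uncovered → point at 15.
Points: 2, 5, 7, 12, 15 (5 total).

7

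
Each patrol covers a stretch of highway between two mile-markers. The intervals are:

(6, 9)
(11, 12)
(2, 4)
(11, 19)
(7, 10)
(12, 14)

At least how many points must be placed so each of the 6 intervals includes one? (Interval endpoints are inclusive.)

Process intervals by earliest right end; each time one isn't hit yet, stab at its right endpoint.
By right end: [2,4]  [6,9]  [7,10]  [11,12]  [12,14]  [11,19]
[2,4] uncovered → point at 4; [6,9] uncovered → point at 9; [11,12] uncovered → point at 12.
Points: 4, 9, 12 (3 total).

3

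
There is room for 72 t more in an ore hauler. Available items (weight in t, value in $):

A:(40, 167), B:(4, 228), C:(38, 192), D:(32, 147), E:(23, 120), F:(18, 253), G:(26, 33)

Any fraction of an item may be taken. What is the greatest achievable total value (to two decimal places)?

Greedy by value/weight ratio, highest first.
Order: B (228/4=57.00) > F (253/18=14.06) > E (120/23=5.22) > C (192/38=5.05) > D (147/32=4.59) > A (167/40=4.17) > G (33/26=1.27)
Fill: take B (4 @ 228) → take F (18 @ 253) → take E (23 @ 120) → take 27/38 of C → 136.42; 72/72 used.
Total value = 737.42

737.42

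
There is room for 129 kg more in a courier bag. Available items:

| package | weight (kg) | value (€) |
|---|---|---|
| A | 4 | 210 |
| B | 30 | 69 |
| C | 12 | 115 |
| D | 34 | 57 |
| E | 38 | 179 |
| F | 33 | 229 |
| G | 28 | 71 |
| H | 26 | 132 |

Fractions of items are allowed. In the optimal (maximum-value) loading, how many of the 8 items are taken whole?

Greedy by value/weight ratio, highest first.
Order: A (210/4=52.50) > C (115/12=9.58) > F (229/33=6.94) > H (132/26=5.08) > E (179/38=4.71) > G (71/28=2.54) > B (69/30=2.30) > D (57/34=1.68)
Fill: take A (4 @ 210) → take C (12 @ 115) → take F (33 @ 229) → take H (26 @ 132) → take E (38 @ 179) → take 16/28 of G → 40.57; 129/129 used.
5 item(s) taken whole; one partial (take 16/28 of G).

5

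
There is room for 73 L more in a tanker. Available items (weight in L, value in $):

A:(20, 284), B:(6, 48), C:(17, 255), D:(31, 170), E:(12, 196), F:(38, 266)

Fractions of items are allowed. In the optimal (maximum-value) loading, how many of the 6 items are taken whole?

Sort by value per unit weight and fill in that order.
Ratios (sorted): E 16.33, C 15.00, A 14.20, B 8.00, F 7.00, D 5.48
take E (12 @ 196); take C (17 @ 255); take A (20 @ 284); take B (6 @ 48); take 18/38 of F → 126.00. Capacity used 73/73.
4 item(s) taken whole; one partial (take 18/38 of F).

4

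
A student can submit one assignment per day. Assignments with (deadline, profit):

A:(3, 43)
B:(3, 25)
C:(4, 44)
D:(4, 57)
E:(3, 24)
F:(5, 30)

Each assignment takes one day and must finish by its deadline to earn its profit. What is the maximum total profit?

Profit order: D=57 C=44 A=43 F=30 B=25 E=24
Assign: D→slot 4, C→slot 3, A→slot 2, F→slot 5, B→slot 1, E skipped.
Slots: [1:B] [2:A] [3:C] [4:D] [5:F]
Profit = 25 + 43 + 44 + 57 + 30 = 199

199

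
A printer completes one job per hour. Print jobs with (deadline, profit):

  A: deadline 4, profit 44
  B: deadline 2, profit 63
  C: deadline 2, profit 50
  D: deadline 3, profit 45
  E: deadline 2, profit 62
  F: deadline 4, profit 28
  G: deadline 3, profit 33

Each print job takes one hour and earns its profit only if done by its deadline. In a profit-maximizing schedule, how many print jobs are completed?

Profit order: B=63 E=62 C=50 D=45 A=44 G=33 F=28
Assign: B→slot 2, E→slot 1, C skipped, D→slot 3, A→slot 4, G skipped, F skipped.
Slots: [1:E] [2:B] [3:D] [4:A]
4 of 7 scheduled.

4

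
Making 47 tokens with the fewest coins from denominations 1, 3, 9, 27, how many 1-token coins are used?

47 − 1×27→20 − 2×9→2 − 2×1→0
Count of 1: 2

2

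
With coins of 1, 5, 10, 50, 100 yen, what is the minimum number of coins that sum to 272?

272 − 2×100→72 − 1×50→22 − 2×10→2 − 2×1→0
Total coins = 2 + 1 + 2 + 2 = 7

7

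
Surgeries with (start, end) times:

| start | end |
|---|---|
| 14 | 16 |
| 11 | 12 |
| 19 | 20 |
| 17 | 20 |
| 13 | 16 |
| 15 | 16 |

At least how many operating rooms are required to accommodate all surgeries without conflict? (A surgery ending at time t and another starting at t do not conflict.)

Count concurrent intervals with a sweep; the peak is the room count.
Events (time:±→running): 11:+→1 12:-→0 13:+→1 14:+→2 15:+→3 … peak 3.

3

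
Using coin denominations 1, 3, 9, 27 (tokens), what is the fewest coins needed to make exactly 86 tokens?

6

Greedy: take as many of the largest coin as possible, then repeat with the remainder.
86 − 3×27→5 − 1×3→2 − 2×1→0
Total coins = 3 + 1 + 2 = 6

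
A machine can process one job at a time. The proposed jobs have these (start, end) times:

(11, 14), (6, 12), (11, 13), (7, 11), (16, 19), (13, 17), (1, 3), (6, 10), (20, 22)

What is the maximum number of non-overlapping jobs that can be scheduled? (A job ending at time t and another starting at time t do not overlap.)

5

Sort by end time and greedily take each interval whose start is ≥ the last chosen end.
By end time: (1,3), (6,10), (7,11), (6,12), (11,13), (11,14), (13,17), (16,19), (20,22).
Pick (1,3); next start ≥ 3 → (6,10); next start ≥ 10 → (11,13); next start ≥ 13 → (13,17); next start ≥ 17 → (20,22).
Selected 5 jobs.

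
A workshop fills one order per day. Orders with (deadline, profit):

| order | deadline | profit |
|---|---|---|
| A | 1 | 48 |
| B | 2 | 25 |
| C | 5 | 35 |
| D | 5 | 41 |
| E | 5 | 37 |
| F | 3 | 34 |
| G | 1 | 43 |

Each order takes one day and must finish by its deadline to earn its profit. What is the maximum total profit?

Sort by profit descending; place each in the latest free slot ≤ its deadline.
Profit order: A=48 G=43 D=41 E=37 C=35 F=34 B=25
Assign: A→slot 1, G skipped, D→slot 5, E→slot 4, C→slot 3, F→slot 2, B skipped.
Slots: [1:A] [2:F] [3:C] [4:E] [5:D]
Profit = 48 + 34 + 35 + 37 + 41 = 195

195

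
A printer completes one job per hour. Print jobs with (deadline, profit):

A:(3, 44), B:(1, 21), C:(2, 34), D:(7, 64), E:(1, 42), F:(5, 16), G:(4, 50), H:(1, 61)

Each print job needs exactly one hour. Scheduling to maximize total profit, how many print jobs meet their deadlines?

6

Take jobs in profit order; each goes to the latest open slot no later than its deadline.
Profit order: D=64 H=61 G=50 A=44 E=42 C=34 B=21 F=16
Assign: D→slot 7, H→slot 1, G→slot 4, A→slot 3, E skipped, C→slot 2, B skipped, F→slot 5.
Slots: [1:H] [2:C] [3:A] [4:G] [5:F] [7:D]
6 of 8 scheduled.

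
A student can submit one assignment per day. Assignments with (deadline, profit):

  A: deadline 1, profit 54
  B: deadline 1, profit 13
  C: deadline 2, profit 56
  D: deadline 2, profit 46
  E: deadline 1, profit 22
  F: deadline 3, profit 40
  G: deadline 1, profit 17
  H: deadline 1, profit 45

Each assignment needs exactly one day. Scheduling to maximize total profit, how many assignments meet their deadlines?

Sort by profit descending; place each in the latest free slot ≤ its deadline.
Profit order: C=56 A=54 D=46 H=45 F=40 E=22 G=17 B=13
Assign: C→slot 2, A→slot 1, D skipped, H skipped, F→slot 3, E skipped, G skipped, B skipped.
Slots: [1:A] [2:C] [3:F]
3 of 8 scheduled.

3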